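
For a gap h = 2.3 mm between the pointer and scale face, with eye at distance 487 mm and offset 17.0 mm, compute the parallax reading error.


error = h * offset / d
= 2.3 * 17.0 / 487
= 0.0803

0.0803


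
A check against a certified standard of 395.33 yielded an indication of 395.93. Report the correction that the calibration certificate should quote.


Correction = standard - reading
= 395.33 - 395.93
= -0.6000

-0.6000


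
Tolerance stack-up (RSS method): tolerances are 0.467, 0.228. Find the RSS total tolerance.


RSS = sqrt(0.467^2 + 0.228^2)
= sqrt(0.270073)
= 0.5197

0.5197


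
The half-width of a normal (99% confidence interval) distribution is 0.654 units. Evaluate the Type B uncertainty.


u_B = half_width / 2.576
u_B = 0.654 / 2.576
u_B = 0.2539

0.2539


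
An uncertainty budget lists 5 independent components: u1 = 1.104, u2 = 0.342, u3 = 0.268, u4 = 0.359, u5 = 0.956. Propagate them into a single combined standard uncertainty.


uc = sqrt(1.104^2 + 0.342^2 + 0.268^2 + 0.359^2 + 0.956^2)
uc = sqrt(2.450421)
uc = 1.5654

1.5654


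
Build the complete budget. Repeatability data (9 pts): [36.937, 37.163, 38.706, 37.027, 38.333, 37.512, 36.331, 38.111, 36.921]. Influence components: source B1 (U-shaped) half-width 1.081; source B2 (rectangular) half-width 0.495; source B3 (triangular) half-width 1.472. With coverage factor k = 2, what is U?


mean = (36.937 + 37.163 + 38.706 + 37.027 + 38.333 + 37.512 + 36.331 + 38.111 + 36.921) / 9 = 37.449
s = sqrt(sum((x - mean)^2)/(n-1)) = 0.7789777
u_A = s / sqrt(n) = 0.7789777 / sqrt(9) = 0.25965923
u_B1 = 1.081 / sqrt(2) = 0.76438243
u_B2 = 0.495 / sqrt(3) = 0.28578838
u_B3 = 1.472 / sqrt(6) = 0.60094148
uc = sqrt(0.25965923^2 + 0.76438243^2 + 0.28578838^2 + 0.60094148^2) = 1.0461879
U = k * uc = 2 * 1.0461879
U = 2.0924

2.0924


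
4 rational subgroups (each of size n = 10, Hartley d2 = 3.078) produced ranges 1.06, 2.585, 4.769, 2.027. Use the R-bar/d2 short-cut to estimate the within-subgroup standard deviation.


R_bar = (1.06 + 2.585 + 4.769 + 2.027) / 4
R_bar = 10.441 / 4 = 2.61025
sigma_hat = R_bar / d2 = 2.61025 / 3.078 = 0.8480

0.8480


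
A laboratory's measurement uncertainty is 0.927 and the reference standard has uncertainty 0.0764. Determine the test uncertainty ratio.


TUR = u_lab / u_ref
= 0.927 / 0.0764
= 12.1335

12.1335


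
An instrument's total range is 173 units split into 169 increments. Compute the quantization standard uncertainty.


resolution = range / divisions
resolution = 173 / 169 = 1.0236686
u_res = resolution / (2*sqrt(3))
u_res = 1.0236686 / 3.4641016
u_res = 0.2955

0.2955


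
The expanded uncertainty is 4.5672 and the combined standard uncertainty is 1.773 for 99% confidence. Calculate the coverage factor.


k = U / uc
k = 4.5672 / 1.773
k = 2.576

2.576


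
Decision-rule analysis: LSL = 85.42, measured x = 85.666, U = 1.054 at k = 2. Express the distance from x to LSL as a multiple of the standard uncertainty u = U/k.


u = U / k = 1.054 / 2 = 0.527
margin = |LSL - x| = |85.42 - 85.666| = 0.246
z = margin / u = 0.246 / 0.527
z = 0.4668

0.4668


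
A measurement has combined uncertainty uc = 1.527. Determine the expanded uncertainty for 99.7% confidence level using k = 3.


U = k * uc
U = 3 * 1.527
U = 4.5810

4.5810


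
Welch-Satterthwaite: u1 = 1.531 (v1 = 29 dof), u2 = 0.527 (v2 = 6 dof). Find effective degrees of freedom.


uc = sqrt(u1^2 + u2^2) = sqrt(1.531^2 + 0.527^2) = 1.6191634
v_eff = uc^4 / (u1^4/v1 + u2^4/v2)
= 1.6191634^4 / (1.531^4/29 + 0.527^4/6)
= 6.8732591 / 0.20230912
v_eff = 33.9740

33.9740


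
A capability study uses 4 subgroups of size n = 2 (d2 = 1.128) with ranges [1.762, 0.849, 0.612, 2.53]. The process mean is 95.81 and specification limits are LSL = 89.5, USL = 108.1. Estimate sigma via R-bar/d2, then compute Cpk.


R_bar = (1.762 + 0.849 + 0.612 + 2.53) / 4 = 1.43825
sigma = R_bar / d2 = 1.43825 / 1.128 = 1.2750443
Cp = (USL - LSL)/(6*sigma) = (108.1 - 89.5)/(6*1.2750443) = 2.4313
Cpu = (108.1 - 95.81)/(3*1.2750443) = 3.2130
Cpl = (95.81 - 89.5)/(3*1.2750443) = 1.6496
Cpk = min(Cpu, Cpl) = 1.6496

1.6496


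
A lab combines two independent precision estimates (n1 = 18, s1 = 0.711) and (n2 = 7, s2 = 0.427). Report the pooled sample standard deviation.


s_p = sqrt(((n1-1)*s1^2 + (n2-1)*s2^2) / (n1+n2-2))
numerator = (18-1)*0.711^2 + (7-1)*0.427^2 = 8.593857 + 1.093974 = 9.687831
denominator = 18 + 7 - 2 = 23
s_p^2 = 9.687831 / 23 = 0.42121004
s_p = sqrt(0.42121004) = 0.6490

0.6490


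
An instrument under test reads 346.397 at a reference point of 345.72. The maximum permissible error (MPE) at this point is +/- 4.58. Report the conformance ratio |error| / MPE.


e = indication - reference = 346.397 - 345.72 = 0.6770
|e| = 0.6770
ratio = |e| / MPE = 0.6770 / 4.58
ratio = 0.1478

0.1478


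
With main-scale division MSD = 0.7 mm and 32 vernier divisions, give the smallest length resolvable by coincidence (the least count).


LC = MSD / n_div
= 0.7 / 32
= 0.0219

0.0219


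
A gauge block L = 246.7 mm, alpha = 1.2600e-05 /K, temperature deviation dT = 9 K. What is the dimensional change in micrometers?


dL = L * alpha * dT
= 246.7 * 1.2600e-05 * 9
= 0.0279758 mm
dL_um = 0.0279758 * 1000 = 27.9758 um

27.9758


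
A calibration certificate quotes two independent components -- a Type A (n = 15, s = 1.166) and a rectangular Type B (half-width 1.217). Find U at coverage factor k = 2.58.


u_A = s / sqrt(n) = 1.166 / sqrt(15) = 0.30105991
u_B = half_width / sqrt(3) = 1.217 / sqrt(3) = 0.70263528
uc = sqrt(u_A^2 + u_B^2) = sqrt(0.30105991^2 + 0.70263528^2) = 0.76441704
U = k * uc = 2.58 * 0.76441704
U = 1.9722

1.9722


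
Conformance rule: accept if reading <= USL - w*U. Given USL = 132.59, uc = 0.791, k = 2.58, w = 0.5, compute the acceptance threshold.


U = k * uc = 2.58 * 0.791 = 2.04078
guard band g = w * U = 0.5 * 2.04078 = 1.02039
AL = USL - g = 132.59 - 1.02039
AL = 131.5696

131.5696


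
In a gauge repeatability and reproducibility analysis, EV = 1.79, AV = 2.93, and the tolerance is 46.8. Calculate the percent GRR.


GRR = sqrt(EV^2 + AV^2) = sqrt(1.79^2 + 2.93^2) = 3.4335113
%GRR = GRR / tol * 100 = 3.4335113 / 46.8 * 100
%GRR = 7.3366

7.3366


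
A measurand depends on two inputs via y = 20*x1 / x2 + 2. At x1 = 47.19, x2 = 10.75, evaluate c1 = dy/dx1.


y = 20*x1 / x2 + 2
dy/dx1 = 20/x2
Evaluate at x2 = 10.75: c1 = 20 / 10.75
c1 = 1.8605

1.8605


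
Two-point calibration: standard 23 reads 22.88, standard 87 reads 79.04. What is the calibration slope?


slope = (y2 - y1) / (x2 - x1)
= (79.04 - 22.88) / (87 - 23)
= 56.1600 / 64
= 0.8775

0.8775


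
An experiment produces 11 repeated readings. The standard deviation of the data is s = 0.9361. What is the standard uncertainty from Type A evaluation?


u_A = s / sqrt(n)
u_A = 0.9361 / sqrt(11)
u_A = 0.9361 / 3.3166248
u_A = 0.2822

0.2822


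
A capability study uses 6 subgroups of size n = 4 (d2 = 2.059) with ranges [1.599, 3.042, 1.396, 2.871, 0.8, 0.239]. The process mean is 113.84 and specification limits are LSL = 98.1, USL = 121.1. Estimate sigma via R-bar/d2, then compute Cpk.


R_bar = (1.599 + 3.042 + 1.396 + 2.871 + 0.8 + 0.239) / 6 = 1.6578333
sigma = R_bar / d2 = 1.6578333 / 2.059 = 0.8051643
Cp = (USL - LSL)/(6*sigma) = (121.1 - 98.1)/(6*0.8051643) = 4.7609
Cpu = (121.1 - 113.84)/(3*0.8051643) = 3.0056
Cpl = (113.84 - 98.1)/(3*0.8051643) = 6.5163
Cpk = min(Cpu, Cpl) = 3.0056

3.0056


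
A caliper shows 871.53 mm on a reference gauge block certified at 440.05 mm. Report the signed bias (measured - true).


Systematic error = measured - true
= 871.53 - 440.05
= 431.4800

431.4800


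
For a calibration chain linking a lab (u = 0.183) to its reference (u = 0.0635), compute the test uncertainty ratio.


TUR = u_lab / u_ref
= 0.183 / 0.0635
= 2.8819

2.8819


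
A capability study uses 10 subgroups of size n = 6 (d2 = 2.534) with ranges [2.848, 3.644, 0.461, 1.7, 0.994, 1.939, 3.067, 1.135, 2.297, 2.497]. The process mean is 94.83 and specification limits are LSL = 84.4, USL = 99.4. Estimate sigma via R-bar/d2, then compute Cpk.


R_bar = (2.848 + 3.644 + 0.461 + 1.7 + 0.994 + 1.939 + 3.067 + 1.135 + 2.297 + 2.497) / 10 = 2.0582
sigma = R_bar / d2 = 2.0582 / 2.534 = 0.81223362
Cp = (USL - LSL)/(6*sigma) = (99.4 - 84.4)/(6*0.81223362) = 3.0779
Cpu = (99.4 - 94.83)/(3*0.81223362) = 1.8755
Cpl = (94.83 - 84.4)/(3*0.81223362) = 4.2804
Cpk = min(Cpu, Cpl) = 1.8755

1.8755


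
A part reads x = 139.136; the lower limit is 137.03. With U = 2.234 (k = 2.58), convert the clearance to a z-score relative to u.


u = U / k = 2.234 / 2.58 = 0.86589147
margin = |LSL - x| = |137.03 - 139.136| = 2.106
z = margin / u = 2.106 / 0.86589147
z = 2.4322

2.4322


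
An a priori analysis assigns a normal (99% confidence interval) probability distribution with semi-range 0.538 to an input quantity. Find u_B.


u_B = half_width / 2.576
u_B = 0.538 / 2.576
u_B = 0.2089

0.2089


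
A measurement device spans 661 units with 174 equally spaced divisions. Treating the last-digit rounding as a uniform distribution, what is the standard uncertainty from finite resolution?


resolution = range / divisions
resolution = 661 / 174 = 3.7988506
u_res = resolution / (2*sqrt(3))
u_res = 3.7988506 / 3.4641016
u_res = 1.0966

1.0966


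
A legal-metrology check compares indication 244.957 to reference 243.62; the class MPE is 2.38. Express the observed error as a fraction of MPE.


e = indication - reference = 244.957 - 243.62 = 1.3370
|e| = 1.3370
ratio = |e| / MPE = 1.3370 / 2.38
ratio = 0.5618

0.5618


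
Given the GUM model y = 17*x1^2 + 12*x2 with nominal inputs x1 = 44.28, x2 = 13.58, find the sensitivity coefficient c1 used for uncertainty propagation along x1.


y = 17*x1^2 + 12*x2
dy/dx1 = 2*17*x1
Evaluate at x1 = 44.28: c1 = 34 * 44.28
c1 = 1505.5200

1505.5200


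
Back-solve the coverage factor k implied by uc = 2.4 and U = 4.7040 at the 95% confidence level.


k = U / uc
k = 4.7040 / 2.4
k = 1.96

1.96


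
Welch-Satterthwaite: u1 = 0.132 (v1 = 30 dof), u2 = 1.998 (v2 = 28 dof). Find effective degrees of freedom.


uc = sqrt(u1^2 + u2^2) = sqrt(0.132^2 + 1.998^2) = 2.0023556
v_eff = uc^4 / (u1^4/v1 + u2^4/v2)
= 2.0023556^4 / (0.132^4/30 + 1.998^4/28)
= 16.075512 / 0.5691564
v_eff = 28.2445

28.2445


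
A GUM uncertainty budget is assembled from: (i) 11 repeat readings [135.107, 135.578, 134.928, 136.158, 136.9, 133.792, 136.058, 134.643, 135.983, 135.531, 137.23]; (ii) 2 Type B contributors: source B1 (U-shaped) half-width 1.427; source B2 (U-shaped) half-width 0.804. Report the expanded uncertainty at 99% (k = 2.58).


mean = (135.107 + 135.578 + 134.928 + 136.158 + 136.9 + 133.792 + 136.058 + 134.643 + 135.983 + 135.531 + 137.23) / 11 = 135.628
s = sqrt(sum((x - mean)^2)/(n-1)) = 0.99451918
u_A = s / sqrt(n) = 0.99451918 / sqrt(11) = 0.29985882
u_B1 = 1.427 / sqrt(2) = 1.0090414
u_B2 = 0.804 / sqrt(2) = 0.56851385
uc = sqrt(0.29985882^2 + 1.0090414^2 + 0.56851385^2) = 1.1963644
U = k * uc = 2.58 * 1.1963644
U = 3.0866

3.0866


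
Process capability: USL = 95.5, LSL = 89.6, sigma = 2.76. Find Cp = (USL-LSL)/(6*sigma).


Cp = (USL - LSL) / (6 * sigma)
= (95.5 - 89.6) / (6 * 2.76)
= 5.9000 / 16.5600
= 0.3563

0.3563


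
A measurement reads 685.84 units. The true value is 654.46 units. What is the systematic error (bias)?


Systematic error = measured - true
= 685.84 - 654.46
= 31.3800

31.3800


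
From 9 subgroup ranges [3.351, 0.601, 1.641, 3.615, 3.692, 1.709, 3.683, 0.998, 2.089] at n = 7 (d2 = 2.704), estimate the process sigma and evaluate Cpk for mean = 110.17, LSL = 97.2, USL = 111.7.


R_bar = (3.351 + 0.601 + 1.641 + 3.615 + 3.692 + 1.709 + 3.683 + 0.998 + 2.089) / 9 = 2.3754444
sigma = R_bar / d2 = 2.3754444 / 2.704 = 0.87849275
Cp = (USL - LSL)/(6*sigma) = (111.7 - 97.2)/(6*0.87849275) = 2.7509
Cpu = (111.7 - 110.17)/(3*0.87849275) = 0.5805
Cpl = (110.17 - 97.2)/(3*0.87849275) = 4.9213
Cpk = min(Cpu, Cpl) = 0.5805

0.5805


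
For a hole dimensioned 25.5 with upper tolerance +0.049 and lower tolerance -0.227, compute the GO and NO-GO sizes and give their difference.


GO = nominal - lower_tol (smallest hole = maximum material condition)
GO = 25.5 - 0.227 = 25.273
NO-GO = nominal + upper_tol (largest hole = least material condition)
NO-GO = 25.5 + 0.049 = 25.549
spread = NO-GO - GO = 25.549 - 25.273 = 0.2760

0.2760


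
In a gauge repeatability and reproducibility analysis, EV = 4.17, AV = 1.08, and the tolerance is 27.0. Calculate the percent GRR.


GRR = sqrt(EV^2 + AV^2) = sqrt(4.17^2 + 1.08^2) = 4.3075863
%GRR = GRR / tol * 100 = 4.3075863 / 27.0 * 100
%GRR = 15.9540

15.9540


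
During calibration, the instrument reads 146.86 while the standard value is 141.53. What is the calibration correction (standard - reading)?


Correction = standard - reading
= 141.53 - 146.86
= -5.3300

-5.3300


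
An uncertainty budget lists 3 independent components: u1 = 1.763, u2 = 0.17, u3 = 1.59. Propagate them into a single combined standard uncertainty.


uc = sqrt(1.763^2 + 0.17^2 + 1.59^2)
uc = sqrt(5.665169)
uc = 2.3802

2.3802


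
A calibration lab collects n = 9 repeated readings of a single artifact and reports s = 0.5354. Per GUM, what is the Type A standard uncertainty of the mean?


u_A = s / sqrt(n)
u_A = 0.5354 / sqrt(9)
u_A = 0.5354 / 3
u_A = 0.1785

0.1785


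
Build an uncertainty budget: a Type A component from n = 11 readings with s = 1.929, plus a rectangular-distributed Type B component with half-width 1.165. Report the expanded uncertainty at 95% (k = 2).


u_A = s / sqrt(n) = 1.929 / sqrt(11) = 0.58161538
u_B = half_width / sqrt(3) = 1.165 / sqrt(3) = 0.67261306
uc = sqrt(u_A^2 + u_B^2) = sqrt(0.58161538^2 + 0.67261306^2) = 0.88920458
U = k * uc = 2 * 0.88920458
U = 1.7784

1.7784


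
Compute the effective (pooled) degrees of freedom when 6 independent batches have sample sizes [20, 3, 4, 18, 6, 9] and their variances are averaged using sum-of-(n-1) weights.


nu = sum_i (n_i - 1)
nu = ((20 - 1) + (3 - 1) + (4 - 1) + (18 - 1) + (6 - 1) + (9 - 1))
nu = 19 + 2 + 3 + 17 + 5 + 8
nu = 54

54


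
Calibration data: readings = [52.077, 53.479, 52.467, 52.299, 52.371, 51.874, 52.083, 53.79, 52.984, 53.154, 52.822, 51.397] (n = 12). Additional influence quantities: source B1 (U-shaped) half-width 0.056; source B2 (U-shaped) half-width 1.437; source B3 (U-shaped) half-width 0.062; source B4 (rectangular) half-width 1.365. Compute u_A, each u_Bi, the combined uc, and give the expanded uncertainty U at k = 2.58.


mean = (52.077 + 53.479 + 52.467 + 52.299 + 52.371 + 51.874 + 52.083 + 53.79 + 52.984 + 53.154 + 52.822 + 51.397) / 12 = 52.56641667
s = sqrt(sum((x - mean)^2)/(n-1)) = 0.69770383
u_A = s / sqrt(n) = 0.69770383 / sqrt(12) = 0.20140975
u_B1 = 0.056 / sqrt(2) = 0.03959798
u_B2 = 1.437 / sqrt(2) = 1.0161124
u_B3 = 0.062 / sqrt(2) = 0.04384062
u_B4 = 1.365 / sqrt(3) = 0.78808312
uc = sqrt(0.20140975^2 + 0.03959798^2 + 1.0161124^2 + 0.04384062^2 + 0.78808312^2) = 1.3029257
U = k * uc = 2.58 * 1.3029257
U = 3.3615

3.3615


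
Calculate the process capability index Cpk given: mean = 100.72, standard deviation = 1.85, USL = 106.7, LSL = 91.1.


Cpu = (USL - mean) / (3*sigma) = (106.7 - 100.72) / (3*1.85) = 1.0775
Cpl = (mean - LSL) / (3*sigma) = (100.72 - 91.1) / (3*1.85) = 1.7333
Cpk = min(Cpu, Cpl) = 1.0775

1.0775


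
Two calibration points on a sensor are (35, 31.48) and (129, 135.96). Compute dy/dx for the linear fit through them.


slope = (y2 - y1) / (x2 - x1)
= (135.96 - 31.48) / (129 - 35)
= 104.4800 / 94
= 1.1115

1.1115


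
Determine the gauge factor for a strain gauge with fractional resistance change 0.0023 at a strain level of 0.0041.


GF = (dR/R) / epsilon
= 0.0023 / 0.0041
= 0.5610

0.5610


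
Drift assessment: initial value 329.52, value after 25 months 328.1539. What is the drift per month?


rate = (v2 - v1) / months
= (328.1539 - 329.52) / 25
= -1.3661 / 25
= -0.0546

-0.0546


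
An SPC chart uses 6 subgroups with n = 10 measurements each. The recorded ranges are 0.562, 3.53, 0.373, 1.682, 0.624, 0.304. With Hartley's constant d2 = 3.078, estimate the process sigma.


R_bar = (0.562 + 3.53 + 0.373 + 1.682 + 0.624 + 0.304) / 6
R_bar = 7.075 / 6 = 1.1791667
sigma_hat = R_bar / d2 = 1.1791667 / 3.078 = 0.3831

0.3831


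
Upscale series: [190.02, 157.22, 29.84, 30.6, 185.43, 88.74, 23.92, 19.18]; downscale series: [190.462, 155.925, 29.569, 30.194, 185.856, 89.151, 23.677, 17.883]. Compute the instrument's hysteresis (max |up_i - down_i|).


|190.02 - 190.462| = 0.4420
|157.22 - 155.925| = 1.2950
|29.84 - 29.569| = 0.2710
|30.6 - 30.194| = 0.4060
|185.43 - 185.856| = 0.4260
|88.74 - 89.151| = 0.4110
|23.92 - 23.677| = 0.2430
|19.18 - 17.883| = 1.2970
hysteresis = max(diffs) = 1.2970

1.2970


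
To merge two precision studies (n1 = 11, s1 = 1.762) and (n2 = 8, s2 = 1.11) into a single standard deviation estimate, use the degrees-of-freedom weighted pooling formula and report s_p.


s_p = sqrt(((n1-1)*s1^2 + (n2-1)*s2^2) / (n1+n2-2))
numerator = (11-1)*1.762^2 + (8-1)*1.11^2 = 31.04644 + 8.6247 = 39.67114
denominator = 11 + 8 - 2 = 17
s_p^2 = 39.67114 / 17 = 2.3335965
s_p = sqrt(2.3335965) = 1.5276

1.5276


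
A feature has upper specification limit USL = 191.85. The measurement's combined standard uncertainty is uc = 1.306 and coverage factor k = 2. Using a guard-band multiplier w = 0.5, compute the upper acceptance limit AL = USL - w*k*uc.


U = k * uc = 2 * 1.306 = 2.612
guard band g = w * U = 0.5 * 2.612 = 1.306
AL = USL - g = 191.85 - 1.306
AL = 190.5440

190.5440


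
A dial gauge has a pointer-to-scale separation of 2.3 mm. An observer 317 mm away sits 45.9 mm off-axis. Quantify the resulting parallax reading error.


error = h * offset / d
= 2.3 * 45.9 / 317
= 0.3330

0.3330


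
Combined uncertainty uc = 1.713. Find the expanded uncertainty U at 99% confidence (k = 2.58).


U = k * uc
U = 2.58 * 1.713
U = 4.4195

4.4195


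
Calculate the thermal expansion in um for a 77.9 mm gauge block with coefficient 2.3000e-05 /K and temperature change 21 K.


dL = L * alpha * dT
= 77.9 * 2.3000e-05 * 21
= 0.0376257 mm
dL_um = 0.0376257 * 1000 = 37.6257 um

37.6257


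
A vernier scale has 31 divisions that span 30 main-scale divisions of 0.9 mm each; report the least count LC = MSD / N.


LC = MSD / n_div
= 0.9 / 31
= 0.0290

0.0290


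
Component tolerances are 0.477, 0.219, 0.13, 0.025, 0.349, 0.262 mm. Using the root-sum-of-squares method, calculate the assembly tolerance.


RSS = sqrt(0.477^2 + 0.219^2 + 0.13^2 + 0.025^2 + 0.349^2 + 0.262^2)
= sqrt(0.48346)
= 0.6953

0.6953


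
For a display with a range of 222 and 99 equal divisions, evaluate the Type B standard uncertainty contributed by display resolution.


resolution = range / divisions
resolution = 222 / 99 = 2.2424242
u_res = resolution / (2*sqrt(3))
u_res = 2.2424242 / 3.4641016
u_res = 0.6473

0.6473


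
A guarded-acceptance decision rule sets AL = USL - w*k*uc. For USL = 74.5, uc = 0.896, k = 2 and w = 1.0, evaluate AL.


U = k * uc = 2 * 0.896 = 1.792
guard band g = w * U = 1.0 * 1.792 = 1.792
AL = USL - g = 74.5 - 1.792
AL = 72.7080

72.7080


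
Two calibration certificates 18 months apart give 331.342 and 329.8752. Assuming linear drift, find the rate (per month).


rate = (v2 - v1) / months
= (329.8752 - 331.342) / 18
= -1.4668 / 18
= -0.0815

-0.0815


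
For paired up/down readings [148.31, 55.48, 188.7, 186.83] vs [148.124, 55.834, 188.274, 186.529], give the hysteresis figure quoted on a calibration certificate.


|148.31 - 148.124| = 0.1860
|55.48 - 55.834| = 0.3540
|188.7 - 188.274| = 0.4260
|186.83 - 186.529| = 0.3010
hysteresis = max(diffs) = 0.4260

0.4260


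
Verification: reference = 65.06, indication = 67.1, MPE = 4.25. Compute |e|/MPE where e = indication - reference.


e = indication - reference = 67.1 - 65.06 = 2.0400
|e| = 2.0400
ratio = |e| / MPE = 2.0400 / 4.25
ratio = 0.4800

0.4800


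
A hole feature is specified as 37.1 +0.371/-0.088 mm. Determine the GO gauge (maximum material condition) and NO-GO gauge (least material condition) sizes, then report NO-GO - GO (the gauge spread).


GO = nominal - lower_tol (smallest hole = maximum material condition)
GO = 37.1 - 0.088 = 37.012
NO-GO = nominal + upper_tol (largest hole = least material condition)
NO-GO = 37.1 + 0.371 = 37.471
spread = NO-GO - GO = 37.471 - 37.012 = 0.4590

0.4590


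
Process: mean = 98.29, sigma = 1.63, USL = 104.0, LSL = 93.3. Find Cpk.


Cpu = (USL - mean) / (3*sigma) = (104.0 - 98.29) / (3*1.63) = 1.1677
Cpl = (mean - LSL) / (3*sigma) = (98.29 - 93.3) / (3*1.63) = 1.0204
Cpk = min(Cpu, Cpl) = 1.0204

1.0204


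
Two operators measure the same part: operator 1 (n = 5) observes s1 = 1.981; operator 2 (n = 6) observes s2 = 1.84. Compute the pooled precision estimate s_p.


s_p = sqrt(((n1-1)*s1^2 + (n2-1)*s2^2) / (n1+n2-2))
numerator = (5-1)*1.981^2 + (6-1)*1.84^2 = 15.697444 + 16.928 = 32.625444
denominator = 5 + 6 - 2 = 9
s_p^2 = 32.625444 / 9 = 3.6250493
s_p = sqrt(3.6250493) = 1.9040

1.9040


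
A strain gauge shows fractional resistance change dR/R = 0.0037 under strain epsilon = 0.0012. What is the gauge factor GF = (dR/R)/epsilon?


GF = (dR/R) / epsilon
= 0.0037 / 0.0012
= 3.0833

3.0833


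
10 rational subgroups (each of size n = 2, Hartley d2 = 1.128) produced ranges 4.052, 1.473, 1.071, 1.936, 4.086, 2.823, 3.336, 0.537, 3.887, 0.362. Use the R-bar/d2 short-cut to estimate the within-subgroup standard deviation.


R_bar = (4.052 + 1.473 + 1.071 + 1.936 + 4.086 + 2.823 + 3.336 + 0.537 + 3.887 + 0.362) / 10
R_bar = 23.563 / 10 = 2.3563
sigma_hat = R_bar / d2 = 2.3563 / 1.128 = 2.0889

2.0889


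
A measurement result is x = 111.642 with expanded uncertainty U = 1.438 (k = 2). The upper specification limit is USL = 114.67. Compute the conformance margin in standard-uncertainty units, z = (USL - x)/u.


u = U / k = 1.438 / 2 = 0.719
margin = |USL - x| = |114.67 - 111.642| = 3.028
z = margin / u = 3.028 / 0.719
z = 4.2114

4.2114


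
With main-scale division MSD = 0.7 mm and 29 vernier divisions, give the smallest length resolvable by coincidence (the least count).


LC = MSD / n_div
= 0.7 / 29
= 0.0241

0.0241


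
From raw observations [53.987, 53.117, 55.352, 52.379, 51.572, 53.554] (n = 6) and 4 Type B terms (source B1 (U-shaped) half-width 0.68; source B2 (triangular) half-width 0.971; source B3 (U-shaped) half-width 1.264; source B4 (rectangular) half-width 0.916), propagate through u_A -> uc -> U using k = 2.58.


mean = (53.987 + 53.117 + 55.352 + 52.379 + 51.572 + 53.554) / 6 = 53.32683333
s = sqrt(sum((x - mean)^2)/(n-1)) = 1.3122944
u_A = s / sqrt(n) = 1.3122944 / sqrt(6) = 0.53574195
u_B1 = 0.68 / sqrt(2) = 0.48083261
u_B2 = 0.971 / sqrt(6) = 0.39640909
u_B3 = 1.264 / sqrt(2) = 0.89378297
u_B4 = 0.916 / sqrt(3) = 0.52885285
uc = sqrt(0.53574195^2 + 0.48083261^2 + 0.39640909^2 + 0.89378297^2 + 0.52885285^2) = 1.3243462
U = k * uc = 2.58 * 1.3243462
U = 3.4168

3.4168


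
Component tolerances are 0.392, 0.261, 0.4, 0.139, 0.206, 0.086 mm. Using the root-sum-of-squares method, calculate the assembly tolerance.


RSS = sqrt(0.392^2 + 0.261^2 + 0.4^2 + 0.139^2 + 0.206^2 + 0.086^2)
= sqrt(0.450938)
= 0.6715

0.6715


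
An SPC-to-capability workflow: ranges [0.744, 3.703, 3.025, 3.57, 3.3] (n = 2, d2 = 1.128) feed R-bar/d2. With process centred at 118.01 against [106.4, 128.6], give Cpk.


R_bar = (0.744 + 3.703 + 3.025 + 3.57 + 3.3) / 5 = 2.8684
sigma = R_bar / d2 = 2.8684 / 1.128 = 2.5429078
Cp = (USL - LSL)/(6*sigma) = (128.6 - 106.4)/(6*2.5429078) = 1.4550
Cpu = (128.6 - 118.01)/(3*2.5429078) = 1.3882
Cpl = (118.01 - 106.4)/(3*2.5429078) = 1.5219
Cpk = min(Cpu, Cpl) = 1.3882

1.3882


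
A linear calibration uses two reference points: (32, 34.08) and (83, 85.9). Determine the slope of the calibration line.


slope = (y2 - y1) / (x2 - x1)
= (85.9 - 34.08) / (83 - 32)
= 51.8200 / 51
= 1.0161

1.0161


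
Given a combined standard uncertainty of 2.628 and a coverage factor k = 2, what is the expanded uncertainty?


U = k * uc
U = 2 * 2.628
U = 5.2560

5.2560


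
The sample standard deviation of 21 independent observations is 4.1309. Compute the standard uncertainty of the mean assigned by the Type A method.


u_A = s / sqrt(n)
u_A = 4.1309 / sqrt(21)
u_A = 4.1309 / 4.5825757
u_A = 0.9014

0.9014


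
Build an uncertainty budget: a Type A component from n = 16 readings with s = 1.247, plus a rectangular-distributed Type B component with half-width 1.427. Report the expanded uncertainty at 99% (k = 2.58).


u_A = s / sqrt(n) = 1.247 / sqrt(16) = 0.31175
u_B = half_width / sqrt(3) = 1.427 / sqrt(3) = 0.82387883
uc = sqrt(u_A^2 + u_B^2) = sqrt(0.31175^2 + 0.82387883^2) = 0.88088841
U = k * uc = 2.58 * 0.88088841
U = 2.2727

2.2727


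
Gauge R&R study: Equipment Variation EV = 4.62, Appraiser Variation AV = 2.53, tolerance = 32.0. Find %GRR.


GRR = sqrt(EV^2 + AV^2) = sqrt(4.62^2 + 2.53^2) = 5.2673808
%GRR = GRR / tol * 100 = 5.2673808 / 32.0 * 100
%GRR = 16.4606

16.4606


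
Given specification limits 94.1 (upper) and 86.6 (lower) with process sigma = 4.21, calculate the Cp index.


Cp = (USL - LSL) / (6 * sigma)
= (94.1 - 86.6) / (6 * 4.21)
= 7.5000 / 25.2600
= 0.2969

0.2969


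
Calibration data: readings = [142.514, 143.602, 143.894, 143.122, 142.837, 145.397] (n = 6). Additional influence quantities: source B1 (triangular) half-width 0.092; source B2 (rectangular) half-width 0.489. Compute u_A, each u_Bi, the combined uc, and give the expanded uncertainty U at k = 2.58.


mean = (142.514 + 143.602 + 143.894 + 143.122 + 142.837 + 145.397) / 6 = 143.561
s = sqrt(sum((x - mean)^2)/(n-1)) = 1.02923
u_A = s / sqrt(n) = 1.02923 / sqrt(6) = 0.42018139
u_B1 = 0.092 / sqrt(6) = 0.037558843
u_B2 = 0.489 / sqrt(3) = 0.28232428
uc = sqrt(0.42018139^2 + 0.037558843^2 + 0.28232428^2) = 0.50761212
U = k * uc = 2.58 * 0.50761212
U = 1.3096

1.3096


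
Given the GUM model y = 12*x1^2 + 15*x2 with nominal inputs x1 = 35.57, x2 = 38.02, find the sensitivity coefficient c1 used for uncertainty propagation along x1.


y = 12*x1^2 + 15*x2
dy/dx1 = 2*12*x1
Evaluate at x1 = 35.57: c1 = 24 * 35.57
c1 = 853.6800

853.6800


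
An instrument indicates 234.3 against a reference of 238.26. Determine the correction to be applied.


Correction = standard - reading
= 238.26 - 234.3
= 3.9600

3.9600


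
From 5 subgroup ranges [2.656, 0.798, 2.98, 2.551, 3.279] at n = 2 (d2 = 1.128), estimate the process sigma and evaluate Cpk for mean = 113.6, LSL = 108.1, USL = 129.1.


R_bar = (2.656 + 0.798 + 2.98 + 2.551 + 3.279) / 5 = 2.4528
sigma = R_bar / d2 = 2.4528 / 1.128 = 2.1744681
Cp = (USL - LSL)/(6*sigma) = (129.1 - 108.1)/(6*2.1744681) = 1.6096
Cpu = (129.1 - 113.6)/(3*2.1744681) = 2.3761
Cpl = (113.6 - 108.1)/(3*2.1744681) = 0.8431
Cpk = min(Cpu, Cpl) = 0.8431

0.8431


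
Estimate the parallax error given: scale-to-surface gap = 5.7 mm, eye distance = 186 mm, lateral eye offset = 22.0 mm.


error = h * offset / d
= 5.7 * 22.0 / 186
= 0.6742

0.6742


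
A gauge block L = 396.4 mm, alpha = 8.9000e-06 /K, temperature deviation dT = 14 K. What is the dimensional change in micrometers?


dL = L * alpha * dT
= 396.4 * 8.9000e-06 * 14
= 0.0493914 mm
dL_um = 0.0493914 * 1000 = 49.3914 um

49.3914


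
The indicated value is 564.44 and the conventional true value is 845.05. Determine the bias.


Systematic error = measured - true
= 564.44 - 845.05
= -280.6100

-280.6100


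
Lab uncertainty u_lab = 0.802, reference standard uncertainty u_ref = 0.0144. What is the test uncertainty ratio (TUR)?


TUR = u_lab / u_ref
= 0.802 / 0.0144
= 55.6944

55.6944


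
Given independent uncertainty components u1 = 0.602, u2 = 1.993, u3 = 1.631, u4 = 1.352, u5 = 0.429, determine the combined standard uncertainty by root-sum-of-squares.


uc = sqrt(0.602^2 + 1.993^2 + 1.631^2 + 1.352^2 + 0.429^2)
uc = sqrt(9.006559)
uc = 3.0011

3.0011


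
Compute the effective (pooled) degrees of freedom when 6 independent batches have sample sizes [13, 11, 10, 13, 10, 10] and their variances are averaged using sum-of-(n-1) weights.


nu = sum_i (n_i - 1)
nu = ((13 - 1) + (11 - 1) + (10 - 1) + (13 - 1) + (10 - 1) + (10 - 1))
nu = 12 + 10 + 9 + 12 + 9 + 9
nu = 61

61


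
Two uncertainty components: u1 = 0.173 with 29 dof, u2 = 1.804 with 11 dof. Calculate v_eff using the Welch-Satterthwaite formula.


uc = sqrt(u1^2 + u2^2) = sqrt(0.173^2 + 1.804^2) = 1.8122762
v_eff = uc^4 / (u1^4/v1 + u2^4/v2)
= 1.8122762^4 / (0.173^4/29 + 1.804^4/11)
= 10.786922 / 0.96286939
v_eff = 11.2029

11.2029


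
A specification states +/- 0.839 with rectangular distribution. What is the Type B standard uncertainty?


u_B = half_width / sqrt(3)
u_B = 0.839 / 1.7320508
u_B = 0.4844

0.4844


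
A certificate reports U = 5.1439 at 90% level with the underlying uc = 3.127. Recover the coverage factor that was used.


k = U / uc
k = 5.1439 / 3.127
k = 1.645

1.645


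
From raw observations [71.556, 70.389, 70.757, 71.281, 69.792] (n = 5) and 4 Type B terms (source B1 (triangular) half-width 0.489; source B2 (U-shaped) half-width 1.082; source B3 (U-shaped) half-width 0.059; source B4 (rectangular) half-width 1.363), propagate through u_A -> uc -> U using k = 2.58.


mean = (71.556 + 70.389 + 70.757 + 71.281 + 69.792) / 5 = 70.755
s = sqrt(sum((x - mean)^2)/(n-1)) = 0.70349236
u_A = s / sqrt(n) = 0.70349236 / sqrt(5) = 0.31461135
u_B1 = 0.489 / sqrt(6) = 0.19963341
u_B2 = 1.082 / sqrt(2) = 0.76508954
u_B3 = 0.059 / sqrt(2) = 0.0417193
u_B4 = 1.363 / sqrt(3) = 0.78692842
uc = sqrt(0.31461135^2 + 0.19963341^2 + 0.76508954^2 + 0.0417193^2 + 0.78692842^2) = 1.1598244
U = k * uc = 2.58 * 1.1598244
U = 2.9923

2.9923


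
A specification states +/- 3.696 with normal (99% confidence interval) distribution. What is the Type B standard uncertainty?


u_B = half_width / 2.576
u_B = 3.696 / 2.576
u_B = 1.4348

1.4348


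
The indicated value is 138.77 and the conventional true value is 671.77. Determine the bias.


Systematic error = measured - true
= 138.77 - 671.77
= -533.0000

-533.0000


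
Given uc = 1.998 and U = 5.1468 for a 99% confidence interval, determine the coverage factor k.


k = U / uc
k = 5.1468 / 1.998
k = 2.576

2.576


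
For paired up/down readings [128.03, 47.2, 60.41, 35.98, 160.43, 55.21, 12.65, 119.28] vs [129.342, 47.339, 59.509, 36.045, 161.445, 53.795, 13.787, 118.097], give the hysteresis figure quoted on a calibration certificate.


|128.03 - 129.342| = 1.3120
|47.2 - 47.339| = 0.1390
|60.41 - 59.509| = 0.9010
|35.98 - 36.045| = 0.0650
|160.43 - 161.445| = 1.0150
|55.21 - 53.795| = 1.4150
|12.65 - 13.787| = 1.1370
|119.28 - 118.097| = 1.1830
hysteresis = max(diffs) = 1.4150

1.4150


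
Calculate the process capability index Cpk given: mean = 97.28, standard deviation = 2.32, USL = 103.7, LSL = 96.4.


Cpu = (USL - mean) / (3*sigma) = (103.7 - 97.28) / (3*2.32) = 0.9224
Cpl = (mean - LSL) / (3*sigma) = (97.28 - 96.4) / (3*2.32) = 0.1264
Cpk = min(Cpu, Cpl) = 0.1264

0.1264


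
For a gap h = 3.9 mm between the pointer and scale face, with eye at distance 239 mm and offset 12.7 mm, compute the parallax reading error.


error = h * offset / d
= 3.9 * 12.7 / 239
= 0.2072

0.2072


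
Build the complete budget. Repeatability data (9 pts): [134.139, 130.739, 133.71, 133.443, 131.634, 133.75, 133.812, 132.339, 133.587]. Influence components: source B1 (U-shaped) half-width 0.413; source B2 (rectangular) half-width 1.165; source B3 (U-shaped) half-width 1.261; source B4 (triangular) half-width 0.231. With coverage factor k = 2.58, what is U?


mean = (134.139 + 130.739 + 133.71 + 133.443 + 131.634 + 133.75 + 133.812 + 132.339 + 133.587) / 9 = 133.017
s = sqrt(sum((x - mean)^2)/(n-1)) = 1.1713496
u_A = s / sqrt(n) = 1.1713496 / sqrt(9) = 0.39044987
u_B1 = 0.413 / sqrt(2) = 0.2920351
u_B2 = 1.165 / sqrt(3) = 0.67261306
u_B3 = 1.261 / sqrt(2) = 0.89166165
u_B4 = 0.231 / sqrt(6) = 0.094305355
uc = sqrt(0.39044987^2 + 0.2920351^2 + 0.67261306^2 + 0.89166165^2 + 0.094305355^2) = 1.222333
U = k * uc = 2.58 * 1.222333
U = 3.1536

3.1536


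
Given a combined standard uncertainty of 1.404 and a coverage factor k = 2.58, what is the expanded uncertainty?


U = k * uc
U = 2.58 * 1.404
U = 3.6223

3.6223


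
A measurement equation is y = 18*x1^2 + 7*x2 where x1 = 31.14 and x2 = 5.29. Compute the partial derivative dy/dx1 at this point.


y = 18*x1^2 + 7*x2
dy/dx1 = 2*18*x1
Evaluate at x1 = 31.14: c1 = 36 * 31.14
c1 = 1121.0400

1121.0400


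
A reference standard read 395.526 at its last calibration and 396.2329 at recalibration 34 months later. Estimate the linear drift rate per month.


rate = (v2 - v1) / months
= (396.2329 - 395.526) / 34
= 0.7069 / 34
= 0.0208

0.0208


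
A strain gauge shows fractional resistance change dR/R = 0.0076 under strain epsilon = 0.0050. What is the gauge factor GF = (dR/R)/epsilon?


GF = (dR/R) / epsilon
= 0.0076 / 0.0050
= 1.5200

1.5200


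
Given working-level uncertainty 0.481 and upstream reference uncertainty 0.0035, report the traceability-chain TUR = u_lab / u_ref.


TUR = u_lab / u_ref
= 0.481 / 0.0035
= 137.4286

137.4286


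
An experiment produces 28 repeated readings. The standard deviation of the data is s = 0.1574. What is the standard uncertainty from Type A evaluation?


u_A = s / sqrt(n)
u_A = 0.1574 / sqrt(28)
u_A = 0.1574 / 5.2915026
u_A = 0.0297

0.0297


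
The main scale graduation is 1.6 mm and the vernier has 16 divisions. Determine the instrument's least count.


LC = MSD / n_div
= 1.6 / 16
= 0.1000

0.1000


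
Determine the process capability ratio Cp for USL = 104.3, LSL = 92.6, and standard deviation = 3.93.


Cp = (USL - LSL) / (6 * sigma)
= (104.3 - 92.6) / (6 * 3.93)
= 11.7000 / 23.5800
= 0.4962

0.4962


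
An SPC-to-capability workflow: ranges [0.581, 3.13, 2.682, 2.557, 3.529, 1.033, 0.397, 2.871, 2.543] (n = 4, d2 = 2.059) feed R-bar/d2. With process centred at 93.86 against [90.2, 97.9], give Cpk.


R_bar = (0.581 + 3.13 + 2.682 + 2.557 + 3.529 + 1.033 + 0.397 + 2.871 + 2.543) / 9 = 2.147
sigma = R_bar / d2 = 2.147 / 2.059 = 1.0427392
Cp = (USL - LSL)/(6*sigma) = (97.9 - 90.2)/(6*1.0427392) = 1.2307
Cpu = (97.9 - 93.86)/(3*1.0427392) = 1.2915
Cpl = (93.86 - 90.2)/(3*1.0427392) = 1.1700
Cpk = min(Cpu, Cpl) = 1.1700

1.1700


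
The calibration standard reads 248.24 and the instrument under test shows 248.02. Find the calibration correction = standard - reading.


Correction = standard - reading
= 248.24 - 248.02
= 0.2200

0.2200


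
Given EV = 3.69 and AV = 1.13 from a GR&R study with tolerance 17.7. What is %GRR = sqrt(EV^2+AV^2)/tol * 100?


GRR = sqrt(EV^2 + AV^2) = sqrt(3.69^2 + 1.13^2) = 3.859145
%GRR = GRR / tol * 100 = 3.859145 / 17.7 * 100
%GRR = 21.8031

21.8031


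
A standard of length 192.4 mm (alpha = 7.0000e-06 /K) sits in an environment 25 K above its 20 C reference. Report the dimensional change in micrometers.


dL = L * alpha * dT
= 192.4 * 7.0000e-06 * 25
= 0.0336700 mm
dL_um = 0.0336700 * 1000 = 33.6700 um

33.6700


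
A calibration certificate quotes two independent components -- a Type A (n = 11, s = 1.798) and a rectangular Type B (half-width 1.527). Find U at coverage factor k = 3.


u_A = s / sqrt(n) = 1.798 / sqrt(11) = 0.5421174
u_B = half_width / sqrt(3) = 1.527 / sqrt(3) = 0.88161386
uc = sqrt(u_A^2 + u_B^2) = sqrt(0.5421174^2 + 0.88161386^2) = 1.0349562
U = k * uc = 3 * 1.0349562
U = 3.1049

3.1049


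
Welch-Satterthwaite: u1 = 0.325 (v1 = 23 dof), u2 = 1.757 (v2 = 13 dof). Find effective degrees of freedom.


uc = sqrt(u1^2 + u2^2) = sqrt(0.325^2 + 1.757^2) = 1.7868055
v_eff = uc^4 / (u1^4/v1 + u2^4/v2)
= 1.7868055^4 / (0.325^4/23 + 1.757^4/13)
= 10.193167 / 0.73355211
v_eff = 13.8956

13.8956


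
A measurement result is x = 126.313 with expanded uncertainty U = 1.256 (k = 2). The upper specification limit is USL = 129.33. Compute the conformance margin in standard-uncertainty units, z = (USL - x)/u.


u = U / k = 1.256 / 2 = 0.628
margin = |USL - x| = |129.33 - 126.313| = 3.017
z = margin / u = 3.017 / 0.628
z = 4.8041

4.8041


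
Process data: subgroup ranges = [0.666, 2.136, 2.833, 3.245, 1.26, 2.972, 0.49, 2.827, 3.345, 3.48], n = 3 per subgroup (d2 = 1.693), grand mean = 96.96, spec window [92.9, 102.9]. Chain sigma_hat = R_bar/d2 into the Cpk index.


R_bar = (0.666 + 2.136 + 2.833 + 3.245 + 1.26 + 2.972 + 0.49 + 2.827 + 3.345 + 3.48) / 10 = 2.3254
sigma = R_bar / d2 = 2.3254 / 1.693 = 1.3735381
Cp = (USL - LSL)/(6*sigma) = (102.9 - 92.9)/(6*1.3735381) = 1.2134
Cpu = (102.9 - 96.96)/(3*1.3735381) = 1.4415
Cpl = (96.96 - 92.9)/(3*1.3735381) = 0.9853
Cpk = min(Cpu, Cpl) = 0.9853

0.9853


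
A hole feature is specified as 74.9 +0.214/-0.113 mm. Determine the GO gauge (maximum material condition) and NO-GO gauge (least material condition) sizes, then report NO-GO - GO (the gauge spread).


GO = nominal - lower_tol (smallest hole = maximum material condition)
GO = 74.9 - 0.113 = 74.787
NO-GO = nominal + upper_tol (largest hole = least material condition)
NO-GO = 74.9 + 0.214 = 75.114
spread = NO-GO - GO = 75.114 - 74.787 = 0.3270

0.3270


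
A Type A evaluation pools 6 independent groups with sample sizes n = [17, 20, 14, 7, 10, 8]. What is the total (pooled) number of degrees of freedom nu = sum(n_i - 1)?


nu = sum_i (n_i - 1)
nu = ((17 - 1) + (20 - 1) + (14 - 1) + (7 - 1) + (10 - 1) + (8 - 1))
nu = 16 + 19 + 13 + 6 + 9 + 7
nu = 70

70


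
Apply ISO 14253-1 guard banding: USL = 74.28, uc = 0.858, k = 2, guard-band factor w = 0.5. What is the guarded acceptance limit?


U = k * uc = 2 * 0.858 = 1.716
guard band g = w * U = 0.5 * 1.716 = 0.858
AL = USL - g = 74.28 - 0.858
AL = 73.4220

73.4220


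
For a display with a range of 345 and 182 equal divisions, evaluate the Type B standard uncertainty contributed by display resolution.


resolution = range / divisions
resolution = 345 / 182 = 1.8956044
u_res = resolution / (2*sqrt(3))
u_res = 1.8956044 / 3.4641016
u_res = 0.5472

0.5472


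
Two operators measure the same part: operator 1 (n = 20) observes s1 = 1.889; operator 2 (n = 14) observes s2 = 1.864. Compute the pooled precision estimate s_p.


s_p = sqrt(((n1-1)*s1^2 + (n2-1)*s2^2) / (n1+n2-2))
numerator = (20-1)*1.889^2 + (14-1)*1.864^2 = 67.798099 + 45.168448 = 112.96655
denominator = 20 + 14 - 2 = 32
s_p^2 = 112.96655 / 32 = 3.5302047
s_p = sqrt(3.5302047) = 1.8789

1.8789


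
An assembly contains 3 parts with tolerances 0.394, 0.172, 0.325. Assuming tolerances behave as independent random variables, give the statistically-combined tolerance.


RSS = sqrt(0.394^2 + 0.172^2 + 0.325^2)
= sqrt(0.290445)
= 0.5389

0.5389


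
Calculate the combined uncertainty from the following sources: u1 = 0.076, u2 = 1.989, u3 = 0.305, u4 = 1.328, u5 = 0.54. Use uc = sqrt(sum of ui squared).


uc = sqrt(0.076^2 + 1.989^2 + 0.305^2 + 1.328^2 + 0.54^2)
uc = sqrt(6.110106)
uc = 2.4719

2.4719


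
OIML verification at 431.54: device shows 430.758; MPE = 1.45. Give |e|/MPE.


e = indication - reference = 430.758 - 431.54 = -0.7820
|e| = 0.7820
ratio = |e| / MPE = 0.7820 / 1.45
ratio = 0.5393

0.5393


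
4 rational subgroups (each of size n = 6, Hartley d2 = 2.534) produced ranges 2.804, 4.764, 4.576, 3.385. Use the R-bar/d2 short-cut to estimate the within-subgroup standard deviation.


R_bar = (2.804 + 4.764 + 4.576 + 3.385) / 4
R_bar = 15.529 / 4 = 3.88225
sigma_hat = R_bar / d2 = 3.88225 / 2.534 = 1.5321

1.5321


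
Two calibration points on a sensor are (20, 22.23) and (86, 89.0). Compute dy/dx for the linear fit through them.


slope = (y2 - y1) / (x2 - x1)
= (89.0 - 22.23) / (86 - 20)
= 66.7700 / 66
= 1.0117

1.0117
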